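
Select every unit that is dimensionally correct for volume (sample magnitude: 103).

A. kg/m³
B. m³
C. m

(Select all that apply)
B

volume has SI base units: m^3

Checking each option against m^3:
  A. kg/m³: ✗ does not match
  B. m³: ✓ matches
  C. m: ✗ does not match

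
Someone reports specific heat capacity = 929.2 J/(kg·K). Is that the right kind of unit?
Yes

specific heat capacity has SI base units: m^2 / (s^2 * K)
J/(kg·K) reduces to the same SI base units, so it is a valid unit for specific heat capacity.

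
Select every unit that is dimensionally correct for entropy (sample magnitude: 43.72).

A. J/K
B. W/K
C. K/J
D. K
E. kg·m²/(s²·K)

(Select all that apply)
A, E

entropy has SI base units: kg * m^2 / (s^2 * K)

Checking each option against kg * m^2 / (s^2 * K):
  A. J/K: ✓ matches
  B. W/K: ✗ does not match
  C. K/J: ✗ does not match
  D. K: ✗ does not match
  E. kg·m²/(s²·K): ✓ matches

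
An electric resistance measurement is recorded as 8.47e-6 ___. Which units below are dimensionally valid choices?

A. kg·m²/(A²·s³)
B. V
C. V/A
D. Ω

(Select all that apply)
A, C, D

electric resistance has SI base units: kg * m^2 / (A^2 * s^3)

Checking each option against kg * m^2 / (A^2 * s^3):
  A. kg·m²/(A²·s³): ✓ matches
  B. V: ✗ does not match
  C. V/A: ✓ matches
  D. Ω: ✓ matches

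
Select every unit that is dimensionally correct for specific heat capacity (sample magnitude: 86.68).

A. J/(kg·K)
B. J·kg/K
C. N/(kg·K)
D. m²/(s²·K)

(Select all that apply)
A, D

specific heat capacity has SI base units: m^2 / (s^2 * K)

Checking each option against m^2 / (s^2 * K):
  A. J/(kg·K): ✓ matches
  B. J·kg/K: ✗ does not match
  C. N/(kg·K): ✗ does not match
  D. m²/(s²·K): ✓ matches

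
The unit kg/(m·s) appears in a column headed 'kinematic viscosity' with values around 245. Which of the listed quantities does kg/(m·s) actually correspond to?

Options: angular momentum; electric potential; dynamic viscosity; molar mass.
dynamic viscosity

kinematic viscosity should have units dimensionally equivalent to m^2 / s (e.g. m²/s).
The given unit 'kg/(m·s)' reduces to kg / (m * s). Of the listed options, that is the dimensionality of dynamic viscosity.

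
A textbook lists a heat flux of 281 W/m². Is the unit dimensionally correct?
Yes

heat flux has SI base units: kg / s^3
W/m² reduces to the same SI base units, so it is a valid unit for heat flux.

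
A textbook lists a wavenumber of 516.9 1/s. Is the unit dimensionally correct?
No

wavenumber has SI base units: 1 / m
1/s does NOT reduce to 1 / m; a valid unit for wavenumber would be e.g. 1/m.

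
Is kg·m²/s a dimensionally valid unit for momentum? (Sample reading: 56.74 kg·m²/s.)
No

momentum has SI base units: kg * m / s
kg·m²/s does NOT reduce to kg * m / s; a valid unit for momentum would be e.g. kg·m/s.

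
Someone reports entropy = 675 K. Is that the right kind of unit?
No

entropy has SI base units: kg * m^2 / (s^2 * K)
K does NOT reduce to kg * m^2 / (s^2 * K); a valid unit for entropy would be e.g. J/K.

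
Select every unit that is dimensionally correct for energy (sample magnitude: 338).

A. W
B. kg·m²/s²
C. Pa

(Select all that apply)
B

energy has SI base units: kg * m^2 / s^2

Checking each option against kg * m^2 / s^2:
  A. W: ✗ does not match
  B. kg·m²/s²: ✓ matches
  C. Pa: ✗ does not match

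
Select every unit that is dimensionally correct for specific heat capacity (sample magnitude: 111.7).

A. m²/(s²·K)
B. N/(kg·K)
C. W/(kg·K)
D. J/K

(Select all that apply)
A

specific heat capacity has SI base units: m^2 / (s^2 * K)

Checking each option against m^2 / (s^2 * K):
  A. m²/(s²·K): ✓ matches
  B. N/(kg·K): ✗ does not match
  C. W/(kg·K): ✗ does not match
  D. J/K: ✗ does not match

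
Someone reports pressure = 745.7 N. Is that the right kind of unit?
No

pressure has SI base units: kg / (m * s^2)
N does NOT reduce to kg / (m * s^2); a valid unit for pressure would be e.g. Pa.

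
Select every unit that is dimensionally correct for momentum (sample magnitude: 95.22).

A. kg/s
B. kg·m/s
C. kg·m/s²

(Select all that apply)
B

momentum has SI base units: kg * m / s

Checking each option against kg * m / s:
  A. kg/s: ✗ does not match
  B. kg·m/s: ✓ matches
  C. kg·m/s²: ✗ does not match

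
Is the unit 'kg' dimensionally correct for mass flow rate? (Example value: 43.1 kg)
No

mass flow rate has SI base units: kg / s
kg does NOT reduce to kg / s; a valid unit for mass flow rate would be e.g. kg/s.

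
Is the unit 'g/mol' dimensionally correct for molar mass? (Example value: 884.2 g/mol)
Yes

molar mass has SI base units: kg / mol
g/mol reduces to the same SI base units, so it is a valid unit for molar mass.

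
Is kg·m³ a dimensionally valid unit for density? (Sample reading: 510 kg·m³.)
No

density has SI base units: kg / m^3
kg·m³ does NOT reduce to kg / m^3; a valid unit for density would be e.g. kg/m³.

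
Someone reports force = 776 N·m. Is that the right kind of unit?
No

force has SI base units: kg * m / s^2
N·m does NOT reduce to kg * m / s^2; a valid unit for force would be e.g. N.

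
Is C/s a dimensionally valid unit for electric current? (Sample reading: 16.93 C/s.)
Yes

electric current has SI base units: A
C/s reduces to the same SI base units, so it is a valid unit for electric current.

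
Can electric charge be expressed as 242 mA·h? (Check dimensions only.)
Yes

electric charge has SI base units: A * s
mA·h reduces to the same SI base units, so it is a valid unit for electric charge.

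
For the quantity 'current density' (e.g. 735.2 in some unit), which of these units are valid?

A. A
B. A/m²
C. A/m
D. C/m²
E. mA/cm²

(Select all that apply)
B, E

current density has SI base units: A / m^2

Checking each option against A / m^2:
  A. A: ✗ does not match
  B. A/m²: ✓ matches
  C. A/m: ✗ does not match
  D. C/m²: ✗ does not match
  E. mA/cm²: ✓ matches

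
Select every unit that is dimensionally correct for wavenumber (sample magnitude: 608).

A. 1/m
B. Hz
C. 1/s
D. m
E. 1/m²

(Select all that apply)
A

wavenumber has SI base units: 1 / m

Checking each option against 1 / m:
  A. 1/m: ✓ matches
  B. Hz: ✗ does not match
  C. 1/s: ✗ does not match
  D. m: ✗ does not match
  E. 1/m²: ✗ does not match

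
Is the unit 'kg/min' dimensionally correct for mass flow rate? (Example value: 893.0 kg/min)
Yes

mass flow rate has SI base units: kg / s
kg/min reduces to the same SI base units, so it is a valid unit for mass flow rate.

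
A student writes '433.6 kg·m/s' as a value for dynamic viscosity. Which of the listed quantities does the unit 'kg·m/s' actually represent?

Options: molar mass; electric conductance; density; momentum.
momentum

dynamic viscosity should have units dimensionally equivalent to kg / (m * s) (e.g. Pa·s).
The given unit 'kg·m/s' reduces to kg * m / s. Of the listed options, that is the dimensionality of momentum.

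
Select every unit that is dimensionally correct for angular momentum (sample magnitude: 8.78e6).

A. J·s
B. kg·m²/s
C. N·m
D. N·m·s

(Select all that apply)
A, B, D

angular momentum has SI base units: kg * m^2 / s

Checking each option against kg * m^2 / s:
  A. J·s: ✓ matches
  B. kg·m²/s: ✓ matches
  C. N·m: ✗ does not match
  D. N·m·s: ✓ matches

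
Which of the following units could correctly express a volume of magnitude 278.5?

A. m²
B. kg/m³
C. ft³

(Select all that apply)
C

volume has SI base units: m^3

Checking each option against m^3:
  A. m²: ✗ does not match
  B. kg/m³: ✗ does not match
  C. ft³: ✓ matches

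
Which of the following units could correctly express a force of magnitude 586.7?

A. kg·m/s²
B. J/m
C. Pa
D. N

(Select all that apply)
A, B, D

force has SI base units: kg * m / s^2

Checking each option against kg * m / s^2:
  A. kg·m/s²: ✓ matches
  B. J/m: ✓ matches
  C. Pa: ✗ does not match
  D. N: ✓ matches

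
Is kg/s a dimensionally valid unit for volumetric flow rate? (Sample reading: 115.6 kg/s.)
No

volumetric flow rate has SI base units: m^3 / s
kg/s does NOT reduce to m^3 / s; a valid unit for volumetric flow rate would be e.g. m³/s.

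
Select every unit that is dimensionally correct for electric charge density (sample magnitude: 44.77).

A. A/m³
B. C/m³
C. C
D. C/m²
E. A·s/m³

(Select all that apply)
B, E

electric charge density has SI base units: A * s / m^3

Checking each option against A * s / m^3:
  A. A/m³: ✗ does not match
  B. C/m³: ✓ matches
  C. C: ✗ does not match
  D. C/m²: ✗ does not match
  E. A·s/m³: ✓ matches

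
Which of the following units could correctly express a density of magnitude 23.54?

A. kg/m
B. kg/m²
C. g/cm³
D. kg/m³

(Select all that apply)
C, D

density has SI base units: kg / m^3

Checking each option against kg / m^3:
  A. kg/m: ✗ does not match
  B. kg/m²: ✗ does not match
  C. g/cm³: ✓ matches
  D. kg/m³: ✓ matches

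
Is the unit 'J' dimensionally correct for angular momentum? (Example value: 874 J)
No

angular momentum has SI base units: kg * m^2 / s
J does NOT reduce to kg * m^2 / s; a valid unit for angular momentum would be e.g. kg·m²/s.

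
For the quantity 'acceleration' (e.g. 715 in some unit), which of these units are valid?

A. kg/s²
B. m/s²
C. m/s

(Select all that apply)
B

acceleration has SI base units: m / s^2

Checking each option against m / s^2:
  A. kg/s²: ✗ does not match
  B. m/s²: ✓ matches
  C. m/s: ✗ does not match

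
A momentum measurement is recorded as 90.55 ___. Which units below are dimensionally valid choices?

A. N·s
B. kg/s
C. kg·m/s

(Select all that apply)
A, C

momentum has SI base units: kg * m / s

Checking each option against kg * m / s:
  A. N·s: ✓ matches
  B. kg/s: ✗ does not match
  C. kg·m/s: ✓ matches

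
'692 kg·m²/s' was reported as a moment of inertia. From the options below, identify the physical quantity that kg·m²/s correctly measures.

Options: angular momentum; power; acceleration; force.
angular momentum

moment of inertia should have units dimensionally equivalent to kg * m^2 (e.g. kg·m²).
The given unit 'kg·m²/s' reduces to kg * m^2 / s. Of the listed options, that is the dimensionality of angular momentum.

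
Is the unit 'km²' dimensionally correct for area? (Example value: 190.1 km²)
Yes

area has SI base units: m^2
km² reduces to the same SI base units, so it is a valid unit for area.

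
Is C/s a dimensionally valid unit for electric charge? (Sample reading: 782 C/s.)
No

electric charge has SI base units: A * s
C/s does NOT reduce to A * s; a valid unit for electric charge would be e.g. C.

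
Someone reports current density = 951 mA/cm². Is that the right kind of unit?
Yes

current density has SI base units: A / m^2
mA/cm² reduces to the same SI base units, so it is a valid unit for current density.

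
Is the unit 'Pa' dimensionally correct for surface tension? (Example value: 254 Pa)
No

surface tension has SI base units: kg / s^2
Pa does NOT reduce to kg / s^2; a valid unit for surface tension would be e.g. N/m.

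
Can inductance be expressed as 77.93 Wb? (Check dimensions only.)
No

inductance has SI base units: kg * m^2 / (A^2 * s^2)
Wb does NOT reduce to kg * m^2 / (A^2 * s^2); a valid unit for inductance would be e.g. H.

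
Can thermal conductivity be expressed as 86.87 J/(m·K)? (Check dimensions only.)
No

thermal conductivity has SI base units: kg * m / (s^3 * K)
J/(m·K) does NOT reduce to kg * m / (s^3 * K); a valid unit for thermal conductivity would be e.g. W/(m·K).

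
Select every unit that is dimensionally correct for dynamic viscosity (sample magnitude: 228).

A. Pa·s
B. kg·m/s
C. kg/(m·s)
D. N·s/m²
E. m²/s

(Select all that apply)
A, C, D

dynamic viscosity has SI base units: kg / (m * s)

Checking each option against kg / (m * s):
  A. Pa·s: ✓ matches
  B. kg·m/s: ✗ does not match
  C. kg/(m·s): ✓ matches
  D. N·s/m²: ✓ matches
  E. m²/s: ✗ does not match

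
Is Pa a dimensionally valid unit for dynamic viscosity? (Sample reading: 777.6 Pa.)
No

dynamic viscosity has SI base units: kg / (m * s)
Pa does NOT reduce to kg / (m * s); a valid unit for dynamic viscosity would be e.g. Pa·s.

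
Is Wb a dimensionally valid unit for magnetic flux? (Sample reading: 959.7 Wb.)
Yes

magnetic flux has SI base units: kg * m^2 / (A * s^2)
Wb reduces to the same SI base units, so it is a valid unit for magnetic flux.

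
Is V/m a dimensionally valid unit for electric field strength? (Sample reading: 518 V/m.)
Yes

electric field strength has SI base units: kg * m / (A * s^3)
V/m reduces to the same SI base units, so it is a valid unit for electric field strength.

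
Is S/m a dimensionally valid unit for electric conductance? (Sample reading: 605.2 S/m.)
No

electric conductance has SI base units: A^2 * s^3 / (kg * m^2)
S/m does NOT reduce to A^2 * s^3 / (kg * m^2); a valid unit for electric conductance would be e.g. S.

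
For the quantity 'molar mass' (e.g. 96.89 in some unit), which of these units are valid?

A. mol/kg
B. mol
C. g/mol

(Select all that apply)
C

molar mass has SI base units: kg / mol

Checking each option against kg / mol:
  A. mol/kg: ✗ does not match
  B. mol: ✗ does not match
  C. g/mol: ✓ matches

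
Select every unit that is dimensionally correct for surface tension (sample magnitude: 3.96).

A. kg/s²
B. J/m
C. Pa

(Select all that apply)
A

surface tension has SI base units: kg / s^2

Checking each option against kg / s^2:
  A. kg/s²: ✓ matches
  B. J/m: ✗ does not match
  C. Pa: ✗ does not match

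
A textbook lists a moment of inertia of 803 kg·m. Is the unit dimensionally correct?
No

moment of inertia has SI base units: kg * m^2
kg·m does NOT reduce to kg * m^2; a valid unit for moment of inertia would be e.g. kg·m².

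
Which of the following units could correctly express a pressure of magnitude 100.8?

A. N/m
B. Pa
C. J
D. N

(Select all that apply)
B

pressure has SI base units: kg / (m * s^2)

Checking each option against kg / (m * s^2):
  A. N/m: ✗ does not match
  B. Pa: ✓ matches
  C. J: ✗ does not match
  D. N: ✗ does not match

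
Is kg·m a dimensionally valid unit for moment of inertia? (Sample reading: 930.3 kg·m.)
No

moment of inertia has SI base units: kg * m^2
kg·m does NOT reduce to kg * m^2; a valid unit for moment of inertia would be e.g. kg·m².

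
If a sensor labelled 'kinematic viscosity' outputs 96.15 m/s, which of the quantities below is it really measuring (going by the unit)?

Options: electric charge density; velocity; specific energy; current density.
velocity

kinematic viscosity should have units dimensionally equivalent to m^2 / s (e.g. m²/s).
The given unit 'm/s' reduces to m / s. Of the listed options, that is the dimensionality of velocity.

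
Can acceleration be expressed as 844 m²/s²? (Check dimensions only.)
No

acceleration has SI base units: m / s^2
m²/s² does NOT reduce to m / s^2; a valid unit for acceleration would be e.g. m/s².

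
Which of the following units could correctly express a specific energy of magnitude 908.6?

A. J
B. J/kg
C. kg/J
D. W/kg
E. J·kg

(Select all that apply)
B

specific energy has SI base units: m^2 / s^2

Checking each option against m^2 / s^2:
  A. J: ✗ does not match
  B. J/kg: ✓ matches
  C. kg/J: ✗ does not match
  D. W/kg: ✗ does not match
  E. J·kg: ✗ does not match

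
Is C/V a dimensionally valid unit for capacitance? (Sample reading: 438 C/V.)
Yes

capacitance has SI base units: A^2 * s^4 / (kg * m^2)
C/V reduces to the same SI base units, so it is a valid unit for capacitance.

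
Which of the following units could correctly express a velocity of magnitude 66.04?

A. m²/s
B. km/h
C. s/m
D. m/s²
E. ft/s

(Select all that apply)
B, E

velocity has SI base units: m / s

Checking each option against m / s:
  A. m²/s: ✗ does not match
  B. km/h: ✓ matches
  C. s/m: ✗ does not match
  D. m/s²: ✗ does not match
  E. ft/s: ✓ matches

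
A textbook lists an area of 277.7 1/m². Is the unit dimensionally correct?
No

area has SI base units: m^2
1/m² does NOT reduce to m^2; a valid unit for area would be e.g. m².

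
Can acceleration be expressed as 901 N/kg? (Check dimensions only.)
Yes

acceleration has SI base units: m / s^2
N/kg reduces to the same SI base units, so it is a valid unit for acceleration.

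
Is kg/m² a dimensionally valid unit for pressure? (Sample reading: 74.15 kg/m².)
No

pressure has SI base units: kg / (m * s^2)
kg/m² does NOT reduce to kg / (m * s^2); a valid unit for pressure would be e.g. Pa.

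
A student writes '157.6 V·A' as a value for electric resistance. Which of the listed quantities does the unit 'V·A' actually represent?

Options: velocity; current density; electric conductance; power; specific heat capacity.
power

electric resistance should have units dimensionally equivalent to kg * m^2 / (A^2 * s^3) (e.g. Ω).
The given unit 'V·A' reduces to kg * m^2 / s^3. Of the listed options, that is the dimensionality of power.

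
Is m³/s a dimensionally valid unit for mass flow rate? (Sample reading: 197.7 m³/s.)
No

mass flow rate has SI base units: kg / s
m³/s does NOT reduce to kg / s; a valid unit for mass flow rate would be e.g. kg/s.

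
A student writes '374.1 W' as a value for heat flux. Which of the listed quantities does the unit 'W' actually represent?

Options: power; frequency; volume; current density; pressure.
power

heat flux should have units dimensionally equivalent to kg / s^3 (e.g. W/m²).
The given unit 'W' reduces to kg * m^2 / s^3. Of the listed options, that is the dimensionality of power.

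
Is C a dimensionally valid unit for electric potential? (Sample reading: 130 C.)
No

electric potential has SI base units: kg * m^2 / (A * s^3)
C does NOT reduce to kg * m^2 / (A * s^3); a valid unit for electric potential would be e.g. V.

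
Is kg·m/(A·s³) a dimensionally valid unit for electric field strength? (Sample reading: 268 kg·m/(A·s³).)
Yes

electric field strength has SI base units: kg * m / (A * s^3)
kg·m/(A·s³) reduces to the same SI base units, so it is a valid unit for electric field strength.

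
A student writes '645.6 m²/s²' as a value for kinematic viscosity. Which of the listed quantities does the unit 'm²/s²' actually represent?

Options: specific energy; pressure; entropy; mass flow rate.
specific energy

kinematic viscosity should have units dimensionally equivalent to m^2 / s (e.g. m²/s).
The given unit 'm²/s²' reduces to m^2 / s^2. Of the listed options, that is the dimensionality of specific energy.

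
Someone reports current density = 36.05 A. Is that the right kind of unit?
No

current density has SI base units: A / m^2
A does NOT reduce to A / m^2; a valid unit for current density would be e.g. A/m².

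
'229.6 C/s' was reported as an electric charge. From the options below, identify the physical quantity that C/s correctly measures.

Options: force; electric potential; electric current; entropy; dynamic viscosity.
electric current

electric charge should have units dimensionally equivalent to A * s (e.g. C).
The given unit 'C/s' reduces to A. Of the listed options, that is the dimensionality of electric current.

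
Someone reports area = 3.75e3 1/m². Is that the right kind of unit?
No

area has SI base units: m^2
1/m² does NOT reduce to m^2; a valid unit for area would be e.g. m².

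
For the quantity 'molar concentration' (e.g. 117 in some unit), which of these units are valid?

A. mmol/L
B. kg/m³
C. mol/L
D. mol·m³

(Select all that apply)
A, C

molar concentration has SI base units: mol / m^3

Checking each option against mol / m^3:
  A. mmol/L: ✓ matches
  B. kg/m³: ✗ does not match
  C. mol/L: ✓ matches
  D. mol·m³: ✗ does not match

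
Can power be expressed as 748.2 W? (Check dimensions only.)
Yes

power has SI base units: kg * m^2 / s^3
W reduces to the same SI base units, so it is a valid unit for power.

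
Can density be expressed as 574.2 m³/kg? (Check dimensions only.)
No

density has SI base units: kg / m^3
m³/kg does NOT reduce to kg / m^3; a valid unit for density would be e.g. kg/m³.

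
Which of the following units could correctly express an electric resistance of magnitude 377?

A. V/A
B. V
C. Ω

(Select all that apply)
A, C

electric resistance has SI base units: kg * m^2 / (A^2 * s^3)

Checking each option against kg * m^2 / (A^2 * s^3):
  A. V/A: ✓ matches
  B. V: ✗ does not match
  C. Ω: ✓ matches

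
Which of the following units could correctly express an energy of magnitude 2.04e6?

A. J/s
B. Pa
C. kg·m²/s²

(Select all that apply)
C

energy has SI base units: kg * m^2 / s^2

Checking each option against kg * m^2 / s^2:
  A. J/s: ✗ does not match
  B. Pa: ✗ does not match
  C. kg·m²/s²: ✓ matches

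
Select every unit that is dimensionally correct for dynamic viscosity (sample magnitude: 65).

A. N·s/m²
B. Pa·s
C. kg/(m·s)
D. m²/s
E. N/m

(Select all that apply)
A, B, C

dynamic viscosity has SI base units: kg / (m * s)

Checking each option against kg / (m * s):
  A. N·s/m²: ✓ matches
  B. Pa·s: ✓ matches
  C. kg/(m·s): ✓ matches
  D. m²/s: ✗ does not match
  E. N/m: ✗ does not match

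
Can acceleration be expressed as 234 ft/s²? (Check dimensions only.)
Yes

acceleration has SI base units: m / s^2
ft/s² reduces to the same SI base units, so it is a valid unit for acceleration.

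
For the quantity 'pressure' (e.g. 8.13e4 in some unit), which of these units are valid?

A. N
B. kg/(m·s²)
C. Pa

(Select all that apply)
B, C

pressure has SI base units: kg / (m * s^2)

Checking each option against kg / (m * s^2):
  A. N: ✗ does not match
  B. kg/(m·s²): ✓ matches
  C. Pa: ✓ matches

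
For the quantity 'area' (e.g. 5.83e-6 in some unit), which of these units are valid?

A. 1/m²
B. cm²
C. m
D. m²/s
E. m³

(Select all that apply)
B

area has SI base units: m^2

Checking each option against m^2:
  A. 1/m²: ✗ does not match
  B. cm²: ✓ matches
  C. m: ✗ does not match
  D. m²/s: ✗ does not match
  E. m³: ✗ does not match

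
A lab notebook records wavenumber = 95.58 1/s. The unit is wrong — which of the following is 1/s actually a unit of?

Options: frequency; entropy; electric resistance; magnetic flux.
frequency

wavenumber should have units dimensionally equivalent to 1 / m (e.g. 1/m).
The given unit '1/s' reduces to 1 / s. Of the listed options, that is the dimensionality of frequency.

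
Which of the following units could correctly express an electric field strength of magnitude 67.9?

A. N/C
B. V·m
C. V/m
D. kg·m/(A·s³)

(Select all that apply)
A, C, D

electric field strength has SI base units: kg * m / (A * s^3)

Checking each option against kg * m / (A * s^3):
  A. N/C: ✓ matches
  B. V·m: ✗ does not match
  C. V/m: ✓ matches
  D. kg·m/(A·s³): ✓ matches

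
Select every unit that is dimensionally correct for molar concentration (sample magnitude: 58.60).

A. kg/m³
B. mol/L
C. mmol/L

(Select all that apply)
B, C

molar concentration has SI base units: mol / m^3

Checking each option against mol / m^3:
  A. kg/m³: ✗ does not match
  B. mol/L: ✓ matches
  C. mmol/L: ✓ matches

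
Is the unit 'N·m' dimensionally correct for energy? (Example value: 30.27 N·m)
Yes

energy has SI base units: kg * m^2 / s^2
N·m reduces to the same SI base units, so it is a valid unit for energy.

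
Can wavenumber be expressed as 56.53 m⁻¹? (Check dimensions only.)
Yes

wavenumber has SI base units: 1 / m
m⁻¹ reduces to the same SI base units, so it is a valid unit for wavenumber.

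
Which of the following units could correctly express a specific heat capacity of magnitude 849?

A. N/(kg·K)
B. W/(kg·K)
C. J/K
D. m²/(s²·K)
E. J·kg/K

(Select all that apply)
D

specific heat capacity has SI base units: m^2 / (s^2 * K)

Checking each option against m^2 / (s^2 * K):
  A. N/(kg·K): ✗ does not match
  B. W/(kg·K): ✗ does not match
  C. J/K: ✗ does not match
  D. m²/(s²·K): ✓ matches
  E. J·kg/K: ✗ does not match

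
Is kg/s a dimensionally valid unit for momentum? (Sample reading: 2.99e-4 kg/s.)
No

momentum has SI base units: kg * m / s
kg/s does NOT reduce to kg * m / s; a valid unit for momentum would be e.g. kg·m/s.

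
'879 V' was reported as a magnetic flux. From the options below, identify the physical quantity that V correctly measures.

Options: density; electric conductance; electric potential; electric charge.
electric potential

magnetic flux should have units dimensionally equivalent to kg * m^2 / (A * s^2) (e.g. Wb).
The given unit 'V' reduces to kg * m^2 / (A * s^3). Of the listed options, that is the dimensionality of electric potential.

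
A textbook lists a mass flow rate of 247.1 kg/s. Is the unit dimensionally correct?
Yes

mass flow rate has SI base units: kg / s
kg/s reduces to the same SI base units, so it is a valid unit for mass flow rate.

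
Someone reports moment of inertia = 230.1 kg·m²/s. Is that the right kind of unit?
No

moment of inertia has SI base units: kg * m^2
kg·m²/s does NOT reduce to kg * m^2; a valid unit for moment of inertia would be e.g. kg·m².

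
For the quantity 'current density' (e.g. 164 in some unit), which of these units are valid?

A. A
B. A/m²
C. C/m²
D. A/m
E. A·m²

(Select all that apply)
B

current density has SI base units: A / m^2

Checking each option against A / m^2:
  A. A: ✗ does not match
  B. A/m²: ✓ matches
  C. C/m²: ✗ does not match
  D. A/m: ✗ does not match
  E. A·m²: ✗ does not match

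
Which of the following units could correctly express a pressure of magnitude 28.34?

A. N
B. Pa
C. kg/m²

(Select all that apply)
B

pressure has SI base units: kg / (m * s^2)

Checking each option against kg / (m * s^2):
  A. N: ✗ does not match
  B. Pa: ✓ matches
  C. kg/m²: ✗ does not match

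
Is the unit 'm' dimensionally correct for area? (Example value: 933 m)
No

area has SI base units: m^2
m does NOT reduce to m^2; a valid unit for area would be e.g. m².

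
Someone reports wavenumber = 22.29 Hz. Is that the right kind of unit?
No

wavenumber has SI base units: 1 / m
Hz does NOT reduce to 1 / m; a valid unit for wavenumber would be e.g. 1/m.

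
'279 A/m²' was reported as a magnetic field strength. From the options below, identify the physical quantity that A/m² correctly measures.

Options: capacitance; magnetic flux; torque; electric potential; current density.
current density

magnetic field strength should have units dimensionally equivalent to A / m (e.g. A/m).
The given unit 'A/m²' reduces to A / m^2. Of the listed options, that is the dimensionality of current density.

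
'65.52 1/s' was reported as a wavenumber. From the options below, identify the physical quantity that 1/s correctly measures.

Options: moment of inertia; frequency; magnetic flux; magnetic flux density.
frequency

wavenumber should have units dimensionally equivalent to 1 / m (e.g. 1/m).
The given unit '1/s' reduces to 1 / s. Of the listed options, that is the dimensionality of frequency.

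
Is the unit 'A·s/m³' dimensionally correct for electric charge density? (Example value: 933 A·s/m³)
Yes

electric charge density has SI base units: A * s / m^3
A·s/m³ reduces to the same SI base units, so it is a valid unit for electric charge density.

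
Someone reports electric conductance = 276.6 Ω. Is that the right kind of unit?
No

electric conductance has SI base units: A^2 * s^3 / (kg * m^2)
Ω does NOT reduce to A^2 * s^3 / (kg * m^2); a valid unit for electric conductance would be e.g. S.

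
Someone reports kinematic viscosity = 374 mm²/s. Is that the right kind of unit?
Yes

kinematic viscosity has SI base units: m^2 / s
mm²/s reduces to the same SI base units, so it is a valid unit for kinematic viscosity.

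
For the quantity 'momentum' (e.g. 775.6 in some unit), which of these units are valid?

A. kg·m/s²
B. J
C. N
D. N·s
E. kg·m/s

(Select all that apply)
D, E

momentum has SI base units: kg * m / s

Checking each option against kg * m / s:
  A. kg·m/s²: ✗ does not match
  B. J: ✗ does not match
  C. N: ✗ does not match
  D. N·s: ✓ matches
  E. kg·m/s: ✓ matches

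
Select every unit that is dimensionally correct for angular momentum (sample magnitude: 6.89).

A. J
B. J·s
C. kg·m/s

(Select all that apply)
B

angular momentum has SI base units: kg * m^2 / s

Checking each option against kg * m^2 / s:
  A. J: ✗ does not match
  B. J·s: ✓ matches
  C. kg·m/s: ✗ does not match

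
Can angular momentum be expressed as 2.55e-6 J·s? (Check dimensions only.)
Yes

angular momentum has SI base units: kg * m^2 / s
J·s reduces to the same SI base units, so it is a valid unit for angular momentum.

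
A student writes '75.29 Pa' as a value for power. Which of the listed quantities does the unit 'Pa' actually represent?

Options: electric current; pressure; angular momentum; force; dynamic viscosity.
pressure

power should have units dimensionally equivalent to kg * m^2 / s^3 (e.g. W).
The given unit 'Pa' reduces to kg / (m * s^2). Of the listed options, that is the dimensionality of pressure.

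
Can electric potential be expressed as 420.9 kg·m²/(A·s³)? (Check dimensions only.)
Yes

electric potential has SI base units: kg * m^2 / (A * s^3)
kg·m²/(A·s³) reduces to the same SI base units, so it is a valid unit for electric potential.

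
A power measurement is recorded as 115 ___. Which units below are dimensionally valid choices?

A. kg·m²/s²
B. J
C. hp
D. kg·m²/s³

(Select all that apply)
C, D

power has SI base units: kg * m^2 / s^3

Checking each option against kg * m^2 / s^3:
  A. kg·m²/s²: ✗ does not match
  B. J: ✗ does not match
  C. hp: ✓ matches
  D. kg·m²/s³: ✓ matches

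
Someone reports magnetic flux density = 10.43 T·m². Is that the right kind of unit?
No

magnetic flux density has SI base units: kg / (A * s^2)
T·m² does NOT reduce to kg / (A * s^2); a valid unit for magnetic flux density would be e.g. T.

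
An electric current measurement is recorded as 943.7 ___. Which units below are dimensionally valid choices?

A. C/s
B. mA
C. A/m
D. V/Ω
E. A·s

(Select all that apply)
A, B, D

electric current has SI base units: A

Checking each option against A:
  A. C/s: ✓ matches
  B. mA: ✓ matches
  C. A/m: ✗ does not match
  D. V/Ω: ✓ matches
  E. A·s: ✗ does not match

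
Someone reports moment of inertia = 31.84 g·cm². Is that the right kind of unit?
Yes

moment of inertia has SI base units: kg * m^2
g·cm² reduces to the same SI base units, so it is a valid unit for moment of inertia.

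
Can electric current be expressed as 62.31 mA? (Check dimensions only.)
Yes

electric current has SI base units: A
mA reduces to the same SI base units, so it is a valid unit for electric current.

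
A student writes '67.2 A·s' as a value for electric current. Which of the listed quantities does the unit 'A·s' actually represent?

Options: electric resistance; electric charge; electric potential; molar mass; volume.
electric charge

electric current should have units dimensionally equivalent to A (e.g. A).
The given unit 'A·s' reduces to A * s. Of the listed options, that is the dimensionality of electric charge.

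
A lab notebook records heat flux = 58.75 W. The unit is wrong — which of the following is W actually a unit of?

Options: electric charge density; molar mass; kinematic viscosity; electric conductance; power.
power

heat flux should have units dimensionally equivalent to kg / s^3 (e.g. W/m²).
The given unit 'W' reduces to kg * m^2 / s^3. Of the listed options, that is the dimensionality of power.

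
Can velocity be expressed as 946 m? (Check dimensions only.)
No

velocity has SI base units: m / s
m does NOT reduce to m / s; a valid unit for velocity would be e.g. m/s.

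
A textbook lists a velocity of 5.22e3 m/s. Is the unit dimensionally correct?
Yes

velocity has SI base units: m / s
m/s reduces to the same SI base units, so it is a valid unit for velocity.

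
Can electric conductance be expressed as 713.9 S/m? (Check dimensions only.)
No

electric conductance has SI base units: A^2 * s^3 / (kg * m^2)
S/m does NOT reduce to A^2 * s^3 / (kg * m^2); a valid unit for electric conductance would be e.g. S.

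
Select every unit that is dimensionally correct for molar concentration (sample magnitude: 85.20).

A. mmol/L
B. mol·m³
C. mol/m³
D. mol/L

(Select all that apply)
A, C, D

molar concentration has SI base units: mol / m^3

Checking each option against mol / m^3:
  A. mmol/L: ✓ matches
  B. mol·m³: ✗ does not match
  C. mol/m³: ✓ matches
  D. mol/L: ✓ matches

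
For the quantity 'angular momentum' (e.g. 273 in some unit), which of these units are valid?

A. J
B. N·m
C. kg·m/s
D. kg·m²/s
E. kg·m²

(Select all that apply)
D

angular momentum has SI base units: kg * m^2 / s

Checking each option against kg * m^2 / s:
  A. J: ✗ does not match
  B. N·m: ✗ does not match
  C. kg·m/s: ✗ does not match
  D. kg·m²/s: ✓ matches
  E. kg·m²: ✗ does not match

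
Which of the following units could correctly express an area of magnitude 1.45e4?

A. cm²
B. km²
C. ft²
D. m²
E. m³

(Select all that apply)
A, B, C, D

area has SI base units: m^2

Checking each option against m^2:
  A. cm²: ✓ matches
  B. km²: ✓ matches
  C. ft²: ✓ matches
  D. m²: ✓ matches
  E. m³: ✗ does not match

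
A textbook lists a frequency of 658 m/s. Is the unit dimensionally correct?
No

frequency has SI base units: 1 / s
m/s does NOT reduce to 1 / s; a valid unit for frequency would be e.g. Hz.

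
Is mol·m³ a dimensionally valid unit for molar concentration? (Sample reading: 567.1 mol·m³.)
No

molar concentration has SI base units: mol / m^3
mol·m³ does NOT reduce to mol / m^3; a valid unit for molar concentration would be e.g. mol/m³.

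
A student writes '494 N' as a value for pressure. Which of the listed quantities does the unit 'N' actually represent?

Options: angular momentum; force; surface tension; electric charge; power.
force

pressure should have units dimensionally equivalent to kg / (m * s^2) (e.g. Pa).
The given unit 'N' reduces to kg * m / s^2. Of the listed options, that is the dimensionality of force.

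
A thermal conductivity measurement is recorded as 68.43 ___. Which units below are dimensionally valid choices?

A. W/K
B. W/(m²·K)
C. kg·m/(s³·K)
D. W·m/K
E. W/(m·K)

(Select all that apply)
C, E

thermal conductivity has SI base units: kg * m / (s^3 * K)

Checking each option against kg * m / (s^3 * K):
  A. W/K: ✗ does not match
  B. W/(m²·K): ✗ does not match
  C. kg·m/(s³·K): ✓ matches
  D. W·m/K: ✗ does not match
  E. W/(m·K): ✓ matches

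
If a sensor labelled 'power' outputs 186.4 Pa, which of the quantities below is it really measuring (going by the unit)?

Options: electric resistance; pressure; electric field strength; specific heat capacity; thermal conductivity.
pressure

power should have units dimensionally equivalent to kg * m^2 / s^3 (e.g. W).
The given unit 'Pa' reduces to kg / (m * s^2). Of the listed options, that is the dimensionality of pressure.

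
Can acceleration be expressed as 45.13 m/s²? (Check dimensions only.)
Yes

acceleration has SI base units: m / s^2
m/s² reduces to the same SI base units, so it is a valid unit for acceleration.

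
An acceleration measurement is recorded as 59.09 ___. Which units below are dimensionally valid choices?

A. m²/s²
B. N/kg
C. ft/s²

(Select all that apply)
B, C

acceleration has SI base units: m / s^2

Checking each option against m / s^2:
  A. m²/s²: ✗ does not match
  B. N/kg: ✓ matches
  C. ft/s²: ✓ matches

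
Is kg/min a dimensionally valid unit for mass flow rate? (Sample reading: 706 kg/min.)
Yes

mass flow rate has SI base units: kg / s
kg/min reduces to the same SI base units, so it is a valid unit for mass flow rate.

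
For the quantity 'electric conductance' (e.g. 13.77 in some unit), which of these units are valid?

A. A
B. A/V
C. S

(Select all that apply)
B, C

electric conductance has SI base units: A^2 * s^3 / (kg * m^2)

Checking each option against A^2 * s^3 / (kg * m^2):
  A. A: ✗ does not match
  B. A/V: ✓ matches
  C. S: ✓ matches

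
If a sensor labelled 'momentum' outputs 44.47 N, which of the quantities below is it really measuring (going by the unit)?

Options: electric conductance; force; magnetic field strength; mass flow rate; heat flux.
force

momentum should have units dimensionally equivalent to kg * m / s (e.g. kg·m/s).
The given unit 'N' reduces to kg * m / s^2. Of the listed options, that is the dimensionality of force.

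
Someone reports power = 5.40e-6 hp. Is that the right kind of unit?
Yes

power has SI base units: kg * m^2 / s^3
hp reduces to the same SI base units, so it is a valid unit for power.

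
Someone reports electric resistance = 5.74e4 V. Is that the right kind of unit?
No

electric resistance has SI base units: kg * m^2 / (A^2 * s^3)
V does NOT reduce to kg * m^2 / (A^2 * s^3); a valid unit for electric resistance would be e.g. Ω.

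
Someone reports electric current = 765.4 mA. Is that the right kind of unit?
Yes

electric current has SI base units: A
mA reduces to the same SI base units, so it is a valid unit for electric current.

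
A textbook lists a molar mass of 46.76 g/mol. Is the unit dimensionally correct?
Yes

molar mass has SI base units: kg / mol
g/mol reduces to the same SI base units, so it is a valid unit for molar mass.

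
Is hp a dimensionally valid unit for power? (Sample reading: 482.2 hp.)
Yes

power has SI base units: kg * m^2 / s^3
hp reduces to the same SI base units, so it is a valid unit for power.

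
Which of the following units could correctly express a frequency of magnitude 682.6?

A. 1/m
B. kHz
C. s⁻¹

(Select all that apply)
B, C

frequency has SI base units: 1 / s

Checking each option against 1 / s:
  A. 1/m: ✗ does not match
  B. kHz: ✓ matches
  C. s⁻¹: ✓ matches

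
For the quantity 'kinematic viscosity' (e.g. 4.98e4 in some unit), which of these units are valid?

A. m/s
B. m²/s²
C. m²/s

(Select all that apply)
C

kinematic viscosity has SI base units: m^2 / s

Checking each option against m^2 / s:
  A. m/s: ✗ does not match
  B. m²/s²: ✗ does not match
  C. m²/s: ✓ matches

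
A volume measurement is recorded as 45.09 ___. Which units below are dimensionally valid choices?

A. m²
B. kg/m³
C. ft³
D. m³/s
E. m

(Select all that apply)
C

volume has SI base units: m^3

Checking each option against m^3:
  A. m²: ✗ does not match
  B. kg/m³: ✗ does not match
  C. ft³: ✓ matches
  D. m³/s: ✗ does not match
  E. m: ✗ does not match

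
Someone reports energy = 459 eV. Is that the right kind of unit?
Yes

energy has SI base units: kg * m^2 / s^2
eV reduces to the same SI base units, so it is a valid unit for energy.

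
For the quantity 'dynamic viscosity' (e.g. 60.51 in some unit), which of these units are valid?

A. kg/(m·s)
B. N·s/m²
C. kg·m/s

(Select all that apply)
A, B

dynamic viscosity has SI base units: kg / (m * s)

Checking each option against kg / (m * s):
  A. kg/(m·s): ✓ matches
  B. N·s/m²: ✓ matches
  C. kg·m/s: ✗ does not match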